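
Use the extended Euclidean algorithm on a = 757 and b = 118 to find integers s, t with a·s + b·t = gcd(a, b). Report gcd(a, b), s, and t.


Euclidean algorithm on (757, 118) — divide until remainder is 0:
  757 = 6 · 118 + 49
  118 = 2 · 49 + 20
  49 = 2 · 20 + 9
  20 = 2 · 9 + 2
  9 = 4 · 2 + 1
  2 = 2 · 1 + 0
gcd(757, 118) = 1.
Track Bezout coefficients alongside the remainders: start with r₀ = 757 = a·1 + b·0 (s = 1, t = 0) and r₁ = 118 = a·0 + b·1 (s = 0, t = 1); each new remainder r_{k+1} = r_{k-1} − q_k·r_k inherits s_{k+1} = s_{k-1} − q_k·s_k, t_{k+1} = t_{k-1} − q_k·t_k, so r_k = a·s_k + b·t_k at every step:
  q = 6: r = 49, s = 1 − 6·0 = 1, t = 0 − 6·1 = -6  (check: 757·1 + 118·(-6) = 49)
  q = 2: r = 20, s = 0 − 2·1 = -2, t = 1 − 2·(-6) = 13  (check: 757·(-2) + 118·13 = 20)
  q = 2: r = 9, s = 1 − 2·(-2) = 5, t = -6 − 2·13 = -32  (check: 757·5 + 118·(-32) = 9)
  q = 2: r = 2, s = -2 − 2·5 = -12, t = 13 − 2·(-32) = 77  (check: 757·(-12) + 118·77 = 2)
  q = 4: r = 1, s = 5 − 4·(-12) = 53, t = -32 − 4·77 = -340  (check: 757·53 + 118·(-340) = 1)
The row with r = 1 (the gcd) gives the Bezout coefficients s = 53, t = -340.
Result: 757 · (53) + 118 · (-340) = 1.

gcd(757, 118) = 1; s = 53, t = -340 (check: 757·53 + 118·(-340) = 1).


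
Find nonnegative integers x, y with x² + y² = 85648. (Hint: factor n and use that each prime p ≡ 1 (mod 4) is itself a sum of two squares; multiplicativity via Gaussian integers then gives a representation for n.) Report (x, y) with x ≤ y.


Step 1: Factor n = 85648 = 2^4 · 53 · 101.
Step 2: Check the mod-4 condition on each prime factor: 2 = 2 (special); 53 ≡ 1 (mod 4), exponent 1; 101 ≡ 1 (mod 4), exponent 1.
All primes ≡ 3 (mod 4) appear to even exponent (or don't appear), so by the two-squares theorem n IS expressible as a sum of two squares.
Step 3: Build a representation. Group n = k² · m with k = 4 and m = 53 · 101 = 5353 (a product of primes ≡ 1 (mod 4)); a representation of m scales to one of n via (k·x)² + (k·y)² = k²(x² + y²). Each prime p ≡ 1 (mod 4) is itself a sum of two squares; find a² by testing p − a² for a perfect square:
  53: 53 − 1² = 52, 53 − 2² = 49 = 7² ⇒ 53 = 2² + 7².
  101: 101 − 1² = 100 = 10² ⇒ 101 = 1² + 10².
  Combine using the Brahmagupta–Fibonacci identity (a² + b²)(c² + d²) = (ac − bd)² + (ad + bc)² = (ac + bd)² + (ad − bc)²:
  53 · 101 = 5353: from (2² + 7²)(1² + 10²), take (2·1 − 7·10, 2·10 + 7·1) = (2 − 70, 20 + 7) = (-68, 27); dropping signs (only squares matter) gives (68, 27); check 68² + 27² = 4624 + 729 = 5353 ✓.
  Scale by k = 4: (4·68, 4·27) = (272, 108).
Step 4: Order so x ≤ y and verify: 108² + 272² = 11664 + 73984 = 85648 = n. ✓

n = 85648 = 108² + 272² (one valid representation with x ≤ y).


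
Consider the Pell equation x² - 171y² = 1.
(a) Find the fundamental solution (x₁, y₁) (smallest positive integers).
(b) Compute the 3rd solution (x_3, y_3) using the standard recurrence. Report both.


Step 1: Find the fundamental solution (x₁, y₁) of x² - 171y² = 1.
  Expand √171 as a continued fraction. a₀ = ⌊√171⌋ = 13; iterate m_{k+1} = d_k·a_k − m_k, d_{k+1} = (171 − m_{k+1}²)/d_k, a_{k+1} = ⌊(a₀ + m_{k+1})/d_{k+1}⌋ (starting m₀ = 0, d₀ = 1), with convergents p_k = a_k·p_{k-1} + p_{k-2}, q_k = a_k·q_{k-1} + q_{k-2} (p₋₁ = 1, q₋₁ = 0):
  k = 0: a₀ = 13; p₀/q₀ = 13/1; p₀² − 171·q₀² = 169 − 171 = -2.
  k = 1: m = 13, d = 2, a = ⌊(13 + 13)/2⌋ = 13; p/q = (13·13 + 1)/(13·1 + 0) = 170/13; p² − 171·q² = 28900 − 28899 = 1.
  The first convergent with p² − 171·q² = 1 gives the fundamental solution (x₁, y₁) = (170, 13).
Step 2: Apply the recurrence (x_{n+1}, y_{n+1}) = (x₁x_n + 171y₁y_n, x₁y_n + y₁x_n) repeatedly.
  From (x_1, y_1) = (170, 13): x_2 = 170·170 + 171·13·13 = 57799; y_2 = 170·13 + 13·170 = 4420.
  From (x_2, y_2) = (57799, 4420): x_3 = 170·57799 + 171·13·4420 = 19651490; y_3 = 170·4420 + 13·57799 = 1502787.
Step 3: Verify x_3² - 171·y_3² = 386181059220100 - 386181059220099 = 1 (should be 1). ✓

(x_1, y_1) = (170, 13); (x_3, y_3) = (19651490, 1502787).


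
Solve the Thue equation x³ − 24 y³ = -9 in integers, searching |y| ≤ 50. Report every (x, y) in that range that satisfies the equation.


The equation is x³ - 24y³ = -9. For fixed y, x³ = 24·y³ − 9, so a solution requires the RHS to be a perfect cube.
Strategy: iterate y from -50 to 50, compute RHS = 24·y³ − 9, and check whether it is a (positive or negative) perfect cube.
Check small values of y:
  y = 0: RHS = -9 is not a perfect cube.
  y = 1: RHS = 15 is not a perfect cube.
  y = -1: RHS = -33 is not a perfect cube.
  y = 2: RHS = 183 is not a perfect cube.
  y = -2: RHS = -201 is not a perfect cube.
  y = 3: RHS = 639 is not a perfect cube.
  y = -3: RHS = -657 is not a perfect cube.
Continuing the search up to |y| = 50 finds no solutions either.
No (x, y) in the scanned range satisfies the equation.

No integer solutions with |y| ≤ 50.


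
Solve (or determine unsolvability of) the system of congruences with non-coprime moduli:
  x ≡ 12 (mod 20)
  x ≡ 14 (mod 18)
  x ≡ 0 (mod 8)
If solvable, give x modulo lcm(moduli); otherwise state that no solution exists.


Moduli 20, 18, 8 are not pairwise coprime, so CRT works modulo lcm(m_i) when all pairwise compatibility conditions hold.
Pairwise compatibility: gcd(m_i, m_j) must divide a_i - a_j for every pair.
Merge one congruence at a time:
  Start: x ≡ 12 (mod 20).
  Combine with x ≡ 14 (mod 18): gcd(20, 18) = 2; 14 - 12 = 2, which IS divisible by 2, so compatible.
    Write x = 12 + 20·t and substitute into x ≡ 14 (mod 18): 20·t ≡ 14 − 12 = 2 (mod 18).
    Divide the congruence (and modulus) by g = 2: 10·t ≡ 1 (mod 9).
    Reduce coefficients mod 9: 1·t ≡ 1 (mod 9).
    So t ≡ 1 (mod 9).
    Then x = 12 + 20·1 = 32, valid modulo lcm(20, 18) = 180: x ≡ 32 (mod 180).
  Combine with x ≡ 0 (mod 8): gcd(180, 8) = 4; 0 - 32 = -32, which IS divisible by 4, so compatible.
    Write x = 32 + 180·t and substitute into x ≡ 0 (mod 8): 180·t ≡ 0 − 32 = -32 (mod 8).
    Divide the congruence (and modulus) by g = 4: 45·t ≡ -8 (mod 2).
    Reduce coefficients mod 2: 1·t ≡ 0 (mod 2).
    So t ≡ 0 (mod 2).
    Then x = 32 + 180·0 = 32, valid modulo lcm(180, 8) = 360: x ≡ 32 (mod 360).
Verify: 32 mod 20 = 12, 32 mod 18 = 14, 32 mod 8 = 0.

x ≡ 32 (mod 360).


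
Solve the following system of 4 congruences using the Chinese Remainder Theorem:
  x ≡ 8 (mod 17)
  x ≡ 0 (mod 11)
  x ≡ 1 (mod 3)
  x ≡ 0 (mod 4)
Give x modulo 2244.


Product of moduli M = 17 · 11 · 3 · 4 = 2244.
Merge one congruence at a time:
  Start: x ≡ 8 (mod 17).
  Combine with x ≡ 0 (mod 11); new modulus lcm = 187.
    Write x = 8 + 17·t and substitute into x ≡ 0 (mod 11): 17·t ≡ 0 − 8 = -8 (mod 11).
    Reduce coefficients mod 11: 6·t ≡ 3 (mod 11).
    The inverse of 6 mod 11 is 2 (since 6·2 = 12 = 1·11 + 1), so t ≡ 2·3 = 6 ≡ 6 (mod 11).
    Then x = 8 + 17·6 = 110, valid modulo lcm(17, 11) = 187: x ≡ 110 (mod 187).
  Combine with x ≡ 1 (mod 3); new modulus lcm = 561.
    Write x = 110 + 187·t and substitute into x ≡ 1 (mod 3): 187·t ≡ 1 − 110 = -109 (mod 3).
    Reduce coefficients mod 3: 1·t ≡ 2 (mod 3).
    So t ≡ 2 (mod 3).
    Then x = 110 + 187·2 = 484, valid modulo lcm(187, 3) = 561: x ≡ 484 (mod 561).
  Combine with x ≡ 0 (mod 4); new modulus lcm = 2244.
    Write x = 484 + 561·t and substitute into x ≡ 0 (mod 4): 561·t ≡ 0 − 484 = -484 (mod 4).
    Reduce coefficients mod 4: 1·t ≡ 0 (mod 4).
    So t ≡ 0 (mod 4).
    Then x = 484 + 561·0 = 484, valid modulo lcm(561, 4) = 2244: x ≡ 484 (mod 2244).
Verify against each original: 484 mod 17 = 8, 484 mod 11 = 0, 484 mod 3 = 1, 484 mod 4 = 0.

x ≡ 484 (mod 2244).


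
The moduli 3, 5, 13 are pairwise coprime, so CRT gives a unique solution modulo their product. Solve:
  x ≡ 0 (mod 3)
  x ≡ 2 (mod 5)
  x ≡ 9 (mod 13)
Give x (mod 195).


Moduli 3, 5, 13 are pairwise coprime; by CRT there is a unique solution modulo M = 3 · 5 · 13 = 195.
Solve pairwise, accumulating the modulus:
  Start with x ≡ 0 (mod 3).
  Combine with x ≡ 2 (mod 5): since gcd(3, 5) = 1, we get a unique residue mod 15.
    Write x = 0 + 3·t and substitute into x ≡ 2 (mod 5): 3·t ≡ 2 − 0 = 2 (mod 5).
    The inverse of 3 mod 5 is 2 (since 3·2 = 6 = 1·5 + 1), so t ≡ 2·2 = 4 ≡ 4 (mod 5).
    Then x = 0 + 3·4 = 12, valid modulo lcm(3, 5) = 15: x ≡ 12 (mod 15).
  Combine with x ≡ 9 (mod 13): since gcd(15, 13) = 1, we get a unique residue mod 195.
    Write x = 12 + 15·t and substitute into x ≡ 9 (mod 13): 15·t ≡ 9 − 12 = -3 (mod 13).
    Reduce coefficients mod 13: 2·t ≡ 10 (mod 13).
    The inverse of 2 mod 13 is 7 (since 2·7 = 14 = 1·13 + 1), so t ≡ 7·10 = 70 ≡ 5 (mod 13).
    Then x = 12 + 15·5 = 87, valid modulo lcm(15, 13) = 195: x ≡ 87 (mod 195).
Verify: 87 mod 3 = 0 ✓, 87 mod 5 = 2 ✓, 87 mod 13 = 9 ✓.

x ≡ 87 (mod 195).


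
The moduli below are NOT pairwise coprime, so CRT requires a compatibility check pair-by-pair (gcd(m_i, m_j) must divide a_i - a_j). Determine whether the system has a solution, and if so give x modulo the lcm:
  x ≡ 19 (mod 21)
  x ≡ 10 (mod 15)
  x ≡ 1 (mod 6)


Moduli 21, 15, 6 are not pairwise coprime, so CRT works modulo lcm(m_i) when all pairwise compatibility conditions hold.
Pairwise compatibility: gcd(m_i, m_j) must divide a_i - a_j for every pair.
Merge one congruence at a time:
  Start: x ≡ 19 (mod 21).
  Combine with x ≡ 10 (mod 15): gcd(21, 15) = 3; 10 - 19 = -9, which IS divisible by 3, so compatible.
    Write x = 19 + 21·t and substitute into x ≡ 10 (mod 15): 21·t ≡ 10 − 19 = -9 (mod 15).
    Divide the congruence (and modulus) by g = 3: 7·t ≡ -3 (mod 5).
    Reduce coefficients mod 5: 2·t ≡ 2 (mod 5).
    The inverse of 2 mod 5 is 3 (since 2·3 = 6 = 1·5 + 1), so t ≡ 3·2 = 6 ≡ 1 (mod 5).
    Then x = 19 + 21·1 = 40, valid modulo lcm(21, 15) = 105: x ≡ 40 (mod 105).
  Combine with x ≡ 1 (mod 6): gcd(105, 6) = 3; 1 - 40 = -39, which IS divisible by 3, so compatible.
    Write x = 40 + 105·t and substitute into x ≡ 1 (mod 6): 105·t ≡ 1 − 40 = -39 (mod 6).
    Divide the congruence (and modulus) by g = 3: 35·t ≡ -13 (mod 2).
    Reduce coefficients mod 2: 1·t ≡ 1 (mod 2).
    So t ≡ 1 (mod 2).
    Then x = 40 + 105·1 = 145, valid modulo lcm(105, 6) = 210: x ≡ 145 (mod 210).
Verify: 145 mod 21 = 19, 145 mod 15 = 10, 145 mod 6 = 1.

x ≡ 145 (mod 210).


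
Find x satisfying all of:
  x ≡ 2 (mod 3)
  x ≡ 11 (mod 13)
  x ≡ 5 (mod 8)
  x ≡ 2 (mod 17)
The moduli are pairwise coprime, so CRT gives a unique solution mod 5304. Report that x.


Product of moduli M = 3 · 13 · 8 · 17 = 5304.
Merge one congruence at a time:
  Start: x ≡ 2 (mod 3).
  Combine with x ≡ 11 (mod 13); new modulus lcm = 39.
    Write x = 2 + 3·t and substitute into x ≡ 11 (mod 13): 3·t ≡ 11 − 2 = 9 (mod 13).
    The inverse of 3 mod 13 is 9 (since 3·9 = 27 = 2·13 + 1), so t ≡ 9·9 = 81 ≡ 3 (mod 13).
    Then x = 2 + 3·3 = 11, valid modulo lcm(3, 13) = 39: x ≡ 11 (mod 39).
  Combine with x ≡ 5 (mod 8); new modulus lcm = 312.
    Write x = 11 + 39·t and substitute into x ≡ 5 (mod 8): 39·t ≡ 5 − 11 = -6 (mod 8).
    Reduce coefficients mod 8: 7·t ≡ 2 (mod 8).
    The inverse of 7 mod 8 is 7 (since 7·7 = 49 = 6·8 + 1), so t ≡ 7·2 = 14 ≡ 6 (mod 8).
    Then x = 11 + 39·6 = 245, valid modulo lcm(39, 8) = 312: x ≡ 245 (mod 312).
  Combine with x ≡ 2 (mod 17); new modulus lcm = 5304.
    Write x = 245 + 312·t and substitute into x ≡ 2 (mod 17): 312·t ≡ 2 − 245 = -243 (mod 17).
    Reduce coefficients mod 17: 6·t ≡ 12 (mod 17).
    The inverse of 6 mod 17 is 3 (since 6·3 = 18 = 1·17 + 1), so t ≡ 3·12 = 36 ≡ 2 (mod 17).
    Then x = 245 + 312·2 = 869, valid modulo lcm(312, 17) = 5304: x ≡ 869 (mod 5304).
Verify against each original: 869 mod 3 = 2, 869 mod 13 = 11, 869 mod 8 = 5, 869 mod 17 = 2.

x ≡ 869 (mod 5304).


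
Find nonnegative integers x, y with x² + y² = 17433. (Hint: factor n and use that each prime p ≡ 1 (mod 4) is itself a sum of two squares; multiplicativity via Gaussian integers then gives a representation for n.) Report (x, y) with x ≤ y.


Step 1: Factor n = 17433 = 3^2 · 13 · 149.
Step 2: Check the mod-4 condition on each prime factor: 3 ≡ 3 (mod 4), exponent 2 (must be even); 13 ≡ 1 (mod 4), exponent 1; 149 ≡ 1 (mod 4), exponent 1.
All primes ≡ 3 (mod 4) appear to even exponent (or don't appear), so by the two-squares theorem n IS expressible as a sum of two squares.
Step 3: Build a representation. Group n = k² · m with k = 3 and m = 13 · 149 = 1937 (a product of primes ≡ 1 (mod 4)); a representation of m scales to one of n via (k·x)² + (k·y)² = k²(x² + y²). Each prime p ≡ 1 (mod 4) is itself a sum of two squares; find a² by testing p − a² for a perfect square:
  13: 13 − 1² = 12, 13 − 2² = 9 = 3² ⇒ 13 = 2² + 3².
  149: 149 − 1² = 148, 149 − 2² = 145, 149 − 3² = 140, 149 − 4² = 133, 149 − 5² = 124, 149 − 6² = 113, 149 − 7² = 100 = 10² ⇒ 149 = 7² + 10².
  Combine using the Brahmagupta–Fibonacci identity (a² + b²)(c² + d²) = (ac − bd)² + (ad + bc)² = (ac + bd)² + (ad − bc)²:
  13 · 149 = 1937: from (2² + 3²)(7² + 10²), take (2·7 − 3·10, 2·10 + 3·7) = (14 − 30, 20 + 21) = (-16, 41); dropping signs (only squares matter) gives (16, 41); check 16² + 41² = 256 + 1681 = 1937 ✓.
  Scale by k = 3: (3·16, 3·41) = (48, 123).
Step 4: Order so x ≤ y and verify: 48² + 123² = 2304 + 15129 = 17433 = n. ✓

n = 17433 = 48² + 123² (one valid representation with x ≤ y).


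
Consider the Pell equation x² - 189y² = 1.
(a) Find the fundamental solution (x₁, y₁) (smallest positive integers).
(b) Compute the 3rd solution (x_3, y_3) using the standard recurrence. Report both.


Step 1: Find the fundamental solution (x₁, y₁) of x² - 189y² = 1.
  Expand √189 as a continued fraction. a₀ = ⌊√189⌋ = 13; iterate m_{k+1} = d_k·a_k − m_k, d_{k+1} = (189 − m_{k+1}²)/d_k, a_{k+1} = ⌊(a₀ + m_{k+1})/d_{k+1}⌋ (starting m₀ = 0, d₀ = 1), with convergents p_k = a_k·p_{k-1} + p_{k-2}, q_k = a_k·q_{k-1} + q_{k-2} (p₋₁ = 1, q₋₁ = 0):
  k = 0: a₀ = 13; p₀/q₀ = 13/1; p₀² − 189·q₀² = 169 − 189 = -20.
  k = 1: m = 13, d = 20, a = ⌊(13 + 13)/20⌋ = 1; p/q = (1·13 + 1)/(1·1 + 0) = 14/1; p² − 189·q² = 196 − 189 = 7.
  k = 2: m = 7, d = 7, a = ⌊(13 + 7)/7⌋ = 2; p/q = (2·14 + 13)/(2·1 + 1) = 41/3; p² − 189·q² = 1681 − 1701 = -20.
  k = 3: m = 7, d = 20, a = ⌊(13 + 7)/20⌋ = 1; p/q = (1·41 + 14)/(1·3 + 1) = 55/4; p² − 189·q² = 3025 − 3024 = 1.
  The first convergent with p² − 189·q² = 1 gives the fundamental solution (x₁, y₁) = (55, 4).
Step 2: Apply the recurrence (x_{n+1}, y_{n+1}) = (x₁x_n + 189y₁y_n, x₁y_n + y₁x_n) repeatedly.
  From (x_1, y_1) = (55, 4): x_2 = 55·55 + 189·4·4 = 6049; y_2 = 55·4 + 4·55 = 440.
  From (x_2, y_2) = (6049, 440): x_3 = 55·6049 + 189·4·440 = 665335; y_3 = 55·440 + 4·6049 = 48396.
Step 3: Verify x_3² - 189·y_3² = 442670662225 - 442670662224 = 1 (should be 1). ✓

(x_1, y_1) = (55, 4); (x_3, y_3) = (665335, 48396).


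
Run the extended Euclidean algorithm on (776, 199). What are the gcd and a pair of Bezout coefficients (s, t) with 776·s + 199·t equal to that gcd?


Euclidean algorithm on (776, 199) — divide until remainder is 0:
  776 = 3 · 199 + 179
  199 = 1 · 179 + 20
  179 = 8 · 20 + 19
  20 = 1 · 19 + 1
  19 = 19 · 1 + 0
gcd(776, 199) = 1.
Track Bezout coefficients alongside the remainders: start with r₀ = 776 = a·1 + b·0 (s = 1, t = 0) and r₁ = 199 = a·0 + b·1 (s = 0, t = 1); each new remainder r_{k+1} = r_{k-1} − q_k·r_k inherits s_{k+1} = s_{k-1} − q_k·s_k, t_{k+1} = t_{k-1} − q_k·t_k, so r_k = a·s_k + b·t_k at every step:
  q = 3: r = 179, s = 1 − 3·0 = 1, t = 0 − 3·1 = -3  (check: 776·1 + 199·(-3) = 179)
  q = 1: r = 20, s = 0 − 1·1 = -1, t = 1 − 1·(-3) = 4  (check: 776·(-1) + 199·4 = 20)
  q = 8: r = 19, s = 1 − 8·(-1) = 9, t = -3 − 8·4 = -35  (check: 776·9 + 199·(-35) = 19)
  q = 1: r = 1, s = -1 − 1·9 = -10, t = 4 − 1·(-35) = 39  (check: 776·(-10) + 199·39 = 1)
The row with r = 1 (the gcd) gives the Bezout coefficients s = -10, t = 39.
Result: 776 · (-10) + 199 · (39) = 1.

gcd(776, 199) = 1; s = -10, t = 39 (check: 776·(-10) + 199·39 = 1).


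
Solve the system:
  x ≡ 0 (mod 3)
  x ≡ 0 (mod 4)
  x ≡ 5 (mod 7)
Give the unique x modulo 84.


Moduli 3, 4, 7 are pairwise coprime; by CRT there is a unique solution modulo M = 3 · 4 · 7 = 84.
Solve pairwise, accumulating the modulus:
  Start with x ≡ 0 (mod 3).
  Combine with x ≡ 0 (mod 4): since gcd(3, 4) = 1, we get a unique residue mod 12.
    Write x = 0 + 3·t and substitute into x ≡ 0 (mod 4): 3·t ≡ 0 − 0 = 0 (mod 4).
    The inverse of 3 mod 4 is 3 (since 3·3 = 9 = 2·4 + 1), so t ≡ 3·0 = 0 ≡ 0 (mod 4).
    Then x = 0 + 3·0 = 0, valid modulo lcm(3, 4) = 12: x ≡ 0 (mod 12).
  Combine with x ≡ 5 (mod 7): since gcd(12, 7) = 1, we get a unique residue mod 84.
    Write x = 0 + 12·t and substitute into x ≡ 5 (mod 7): 12·t ≡ 5 − 0 = 5 (mod 7).
    Reduce coefficients mod 7: 5·t ≡ 5 (mod 7).
    The inverse of 5 mod 7 is 3 (since 5·3 = 15 = 2·7 + 1), so t ≡ 3·5 = 15 ≡ 1 (mod 7).
    Then x = 0 + 12·1 = 12, valid modulo lcm(12, 7) = 84: x ≡ 12 (mod 84).
Verify: 12 mod 3 = 0 ✓, 12 mod 4 = 0 ✓, 12 mod 7 = 5 ✓.

x ≡ 12 (mod 84).


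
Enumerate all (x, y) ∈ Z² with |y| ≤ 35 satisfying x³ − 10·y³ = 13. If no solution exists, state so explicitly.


The equation is x³ - 10y³ = 13. For fixed y, x³ = 10·y³ + 13, so a solution requires the RHS to be a perfect cube.
Strategy: iterate y from -35 to 35, compute RHS = 10·y³ + 13, and check whether it is a (positive or negative) perfect cube.
Check small values of y:
  y = 0: RHS = 13 is not a perfect cube.
  y = 1: RHS = 23 is not a perfect cube.
  y = -1: RHS = 3 is not a perfect cube.
  y = 2: RHS = 93 is not a perfect cube.
  y = -2: RHS = -67 is not a perfect cube.
  y = 3: RHS = 283 is not a perfect cube.
  y = -3: RHS = -257 is not a perfect cube.
Continuing the search up to |y| = 35 finds no solutions either.
No (x, y) in the scanned range satisfies the equation.

No integer solutions with |y| ≤ 35.


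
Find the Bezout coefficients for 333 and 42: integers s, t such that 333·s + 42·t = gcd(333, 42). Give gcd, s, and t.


Euclidean algorithm on (333, 42) — divide until remainder is 0:
  333 = 7 · 42 + 39
  42 = 1 · 39 + 3
  39 = 13 · 3 + 0
gcd(333, 42) = 3.
Track Bezout coefficients alongside the remainders: start with r₀ = 333 = a·1 + b·0 (s = 1, t = 0) and r₁ = 42 = a·0 + b·1 (s = 0, t = 1); each new remainder r_{k+1} = r_{k-1} − q_k·r_k inherits s_{k+1} = s_{k-1} − q_k·s_k, t_{k+1} = t_{k-1} − q_k·t_k, so r_k = a·s_k + b·t_k at every step:
  q = 7: r = 39, s = 1 − 7·0 = 1, t = 0 − 7·1 = -7  (check: 333·1 + 42·(-7) = 39)
  q = 1: r = 3, s = 0 − 1·1 = -1, t = 1 − 1·(-7) = 8  (check: 333·(-1) + 42·8 = 3)
The row with r = 3 (the gcd) gives the Bezout coefficients s = -1, t = 8.
Result: 333 · (-1) + 42 · (8) = 3.

gcd(333, 42) = 3; s = -1, t = 8 (check: 333·(-1) + 42·8 = 3).


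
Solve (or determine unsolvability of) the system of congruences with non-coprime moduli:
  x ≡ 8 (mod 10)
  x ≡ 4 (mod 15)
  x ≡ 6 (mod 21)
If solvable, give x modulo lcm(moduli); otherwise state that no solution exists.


Moduli 10, 15, 21 are not pairwise coprime, so CRT works modulo lcm(m_i) when all pairwise compatibility conditions hold.
Pairwise compatibility: gcd(m_i, m_j) must divide a_i - a_j for every pair.
Merge one congruence at a time:
  Start: x ≡ 8 (mod 10).
  Combine with x ≡ 4 (mod 15): gcd(10, 15) = 5, and 4 - 8 = -4 is NOT divisible by 5.
    ⇒ system is inconsistent (no integer solution).

No solution (the system is inconsistent).


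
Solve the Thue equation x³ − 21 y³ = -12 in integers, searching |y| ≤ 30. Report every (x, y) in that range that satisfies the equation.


The equation is x³ - 21y³ = -12. For fixed y, x³ = 21·y³ − 12, so a solution requires the RHS to be a perfect cube.
Strategy: iterate y from -30 to 30, compute RHS = 21·y³ − 12, and check whether it is a (positive or negative) perfect cube.
Check small values of y:
  y = 0: RHS = -12 is not a perfect cube.
  y = 1: RHS = 9 is not a perfect cube.
  y = -1: RHS = -33 is not a perfect cube.
  y = 2: RHS = 156 is not a perfect cube.
  y = -2: RHS = -180 is not a perfect cube.
  y = 3: RHS = 555 is not a perfect cube.
  y = -3: RHS = -579 is not a perfect cube.
Continuing the search up to |y| = 30 finds no solutions either.
No (x, y) in the scanned range satisfies the equation.

No integer solutions with |y| ≤ 30.


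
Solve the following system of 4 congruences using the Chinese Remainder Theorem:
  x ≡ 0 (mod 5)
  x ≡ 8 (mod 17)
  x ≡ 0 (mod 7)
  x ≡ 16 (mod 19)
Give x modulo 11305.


Product of moduli M = 5 · 17 · 7 · 19 = 11305.
Merge one congruence at a time:
  Start: x ≡ 0 (mod 5).
  Combine with x ≡ 8 (mod 17); new modulus lcm = 85.
    Write x = 0 + 5·t and substitute into x ≡ 8 (mod 17): 5·t ≡ 8 − 0 = 8 (mod 17).
    The inverse of 5 mod 17 is 7 (since 5·7 = 35 = 2·17 + 1), so t ≡ 7·8 = 56 ≡ 5 (mod 17).
    Then x = 0 + 5·5 = 25, valid modulo lcm(5, 17) = 85: x ≡ 25 (mod 85).
  Combine with x ≡ 0 (mod 7); new modulus lcm = 595.
    Write x = 25 + 85·t and substitute into x ≡ 0 (mod 7): 85·t ≡ 0 − 25 = -25 (mod 7).
    Reduce coefficients mod 7: 1·t ≡ 3 (mod 7).
    So t ≡ 3 (mod 7).
    Then x = 25 + 85·3 = 280, valid modulo lcm(85, 7) = 595: x ≡ 280 (mod 595).
  Combine with x ≡ 16 (mod 19); new modulus lcm = 11305.
    Write x = 280 + 595·t and substitute into x ≡ 16 (mod 19): 595·t ≡ 16 − 280 = -264 (mod 19).
    Reduce coefficients mod 19: 6·t ≡ 2 (mod 19).
    The inverse of 6 mod 19 is 16 (since 6·16 = 96 = 5·19 + 1), so t ≡ 16·2 = 32 ≡ 13 (mod 19).
    Then x = 280 + 595·13 = 8015, valid modulo lcm(595, 19) = 11305: x ≡ 8015 (mod 11305).
Verify against each original: 8015 mod 5 = 0, 8015 mod 17 = 8, 8015 mod 7 = 0, 8015 mod 19 = 16.

x ≡ 8015 (mod 11305).


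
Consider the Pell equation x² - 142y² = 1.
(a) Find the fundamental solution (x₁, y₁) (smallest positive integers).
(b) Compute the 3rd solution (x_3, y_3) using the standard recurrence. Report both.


Step 1: Find the fundamental solution (x₁, y₁) of x² - 142y² = 1.
  Expand √142 as a continued fraction. a₀ = ⌊√142⌋ = 11; iterate m_{k+1} = d_k·a_k − m_k, d_{k+1} = (142 − m_{k+1}²)/d_k, a_{k+1} = ⌊(a₀ + m_{k+1})/d_{k+1}⌋ (starting m₀ = 0, d₀ = 1), with convergents p_k = a_k·p_{k-1} + p_{k-2}, q_k = a_k·q_{k-1} + q_{k-2} (p₋₁ = 1, q₋₁ = 0):
  k = 0: a₀ = 11; p₀/q₀ = 11/1; p₀² − 142·q₀² = 121 − 142 = -21.
  k = 1: m = 11, d = 21, a = ⌊(11 + 11)/21⌋ = 1; p/q = (1·11 + 1)/(1·1 + 0) = 12/1; p² − 142·q² = 144 − 142 = 2.
  k = 2: m = 10, d = 2, a = ⌊(11 + 10)/2⌋ = 10; p/q = (10·12 + 11)/(10·1 + 1) = 131/11; p² − 142·q² = 17161 − 17182 = -21.
  k = 3: m = 10, d = 21, a = ⌊(11 + 10)/21⌋ = 1; p/q = (1·131 + 12)/(1·11 + 1) = 143/12; p² − 142·q² = 20449 − 20448 = 1.
  The first convergent with p² − 142·q² = 1 gives the fundamental solution (x₁, y₁) = (143, 12).
Step 2: Apply the recurrence (x_{n+1}, y_{n+1}) = (x₁x_n + 142y₁y_n, x₁y_n + y₁x_n) repeatedly.
  From (x_1, y_1) = (143, 12): x_2 = 143·143 + 142·12·12 = 40897; y_2 = 143·12 + 12·143 = 3432.
  From (x_2, y_2) = (40897, 3432): x_3 = 143·40897 + 142·12·3432 = 11696399; y_3 = 143·3432 + 12·40897 = 981540.
Step 3: Verify x_3² - 142·y_3² = 136805749567201 - 136805749567200 = 1 (should be 1). ✓

(x_1, y_1) = (143, 12); (x_3, y_3) = (11696399, 981540).


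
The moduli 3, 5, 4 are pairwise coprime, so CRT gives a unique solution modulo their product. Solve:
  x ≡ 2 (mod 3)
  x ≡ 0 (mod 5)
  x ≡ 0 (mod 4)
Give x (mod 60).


Moduli 3, 5, 4 are pairwise coprime; by CRT there is a unique solution modulo M = 3 · 5 · 4 = 60.
Solve pairwise, accumulating the modulus:
  Start with x ≡ 2 (mod 3).
  Combine with x ≡ 0 (mod 5): since gcd(3, 5) = 1, we get a unique residue mod 15.
    Write x = 2 + 3·t and substitute into x ≡ 0 (mod 5): 3·t ≡ 0 − 2 = -2 (mod 5).
    Reduce coefficients mod 5: 3·t ≡ 3 (mod 5).
    The inverse of 3 mod 5 is 2 (since 3·2 = 6 = 1·5 + 1), so t ≡ 2·3 = 6 ≡ 1 (mod 5).
    Then x = 2 + 3·1 = 5, valid modulo lcm(3, 5) = 15: x ≡ 5 (mod 15).
  Combine with x ≡ 0 (mod 4): since gcd(15, 4) = 1, we get a unique residue mod 60.
    Write x = 5 + 15·t and substitute into x ≡ 0 (mod 4): 15·t ≡ 0 − 5 = -5 (mod 4).
    Reduce coefficients mod 4: 3·t ≡ 3 (mod 4).
    The inverse of 3 mod 4 is 3 (since 3·3 = 9 = 2·4 + 1), so t ≡ 3·3 = 9 ≡ 1 (mod 4).
    Then x = 5 + 15·1 = 20, valid modulo lcm(15, 4) = 60: x ≡ 20 (mod 60).
Verify: 20 mod 3 = 2 ✓, 20 mod 5 = 0 ✓, 20 mod 4 = 0 ✓.

x ≡ 20 (mod 60).


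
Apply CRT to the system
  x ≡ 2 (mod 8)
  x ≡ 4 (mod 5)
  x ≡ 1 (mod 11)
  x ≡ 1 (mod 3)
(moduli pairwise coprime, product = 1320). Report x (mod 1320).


Product of moduli M = 8 · 5 · 11 · 3 = 1320.
Merge one congruence at a time:
  Start: x ≡ 2 (mod 8).
  Combine with x ≡ 4 (mod 5); new modulus lcm = 40.
    Write x = 2 + 8·t and substitute into x ≡ 4 (mod 5): 8·t ≡ 4 − 2 = 2 (mod 5).
    Reduce coefficients mod 5: 3·t ≡ 2 (mod 5).
    The inverse of 3 mod 5 is 2 (since 3·2 = 6 = 1·5 + 1), so t ≡ 2·2 = 4 ≡ 4 (mod 5).
    Then x = 2 + 8·4 = 34, valid modulo lcm(8, 5) = 40: x ≡ 34 (mod 40).
  Combine with x ≡ 1 (mod 11); new modulus lcm = 440.
    Write x = 34 + 40·t and substitute into x ≡ 1 (mod 11): 40·t ≡ 1 − 34 = -33 (mod 11).
    Reduce coefficients mod 11: 7·t ≡ 0 (mod 11).
    The inverse of 7 mod 11 is 8 (since 7·8 = 56 = 5·11 + 1), so t ≡ 8·0 = 0 ≡ 0 (mod 11).
    Then x = 34 + 40·0 = 34, valid modulo lcm(40, 11) = 440: x ≡ 34 (mod 440).
  Combine with x ≡ 1 (mod 3); new modulus lcm = 1320.
    Write x = 34 + 440·t and substitute into x ≡ 1 (mod 3): 440·t ≡ 1 − 34 = -33 (mod 3).
    Reduce coefficients mod 3: 2·t ≡ 0 (mod 3).
    The inverse of 2 mod 3 is 2 (since 2·2 = 4 = 1·3 + 1), so t ≡ 2·0 = 0 ≡ 0 (mod 3).
    Then x = 34 + 440·0 = 34, valid modulo lcm(440, 3) = 1320: x ≡ 34 (mod 1320).
Verify against each original: 34 mod 8 = 2, 34 mod 5 = 4, 34 mod 11 = 1, 34 mod 3 = 1.

x ≡ 34 (mod 1320).


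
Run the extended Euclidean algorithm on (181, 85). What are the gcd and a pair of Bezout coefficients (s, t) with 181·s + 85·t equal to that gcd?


Euclidean algorithm on (181, 85) — divide until remainder is 0:
  181 = 2 · 85 + 11
  85 = 7 · 11 + 8
  11 = 1 · 8 + 3
  8 = 2 · 3 + 2
  3 = 1 · 2 + 1
  2 = 2 · 1 + 0
gcd(181, 85) = 1.
Track Bezout coefficients alongside the remainders: start with r₀ = 181 = a·1 + b·0 (s = 1, t = 0) and r₁ = 85 = a·0 + b·1 (s = 0, t = 1); each new remainder r_{k+1} = r_{k-1} − q_k·r_k inherits s_{k+1} = s_{k-1} − q_k·s_k, t_{k+1} = t_{k-1} − q_k·t_k, so r_k = a·s_k + b·t_k at every step:
  q = 2: r = 11, s = 1 − 2·0 = 1, t = 0 − 2·1 = -2  (check: 181·1 + 85·(-2) = 11)
  q = 7: r = 8, s = 0 − 7·1 = -7, t = 1 − 7·(-2) = 15  (check: 181·(-7) + 85·15 = 8)
  q = 1: r = 3, s = 1 − 1·(-7) = 8, t = -2 − 1·15 = -17  (check: 181·8 + 85·(-17) = 3)
  q = 2: r = 2, s = -7 − 2·8 = -23, t = 15 − 2·(-17) = 49  (check: 181·(-23) + 85·49 = 2)
  q = 1: r = 1, s = 8 − 1·(-23) = 31, t = -17 − 1·49 = -66  (check: 181·31 + 85·(-66) = 1)
The row with r = 1 (the gcd) gives the Bezout coefficients s = 31, t = -66.
Result: 181 · (31) + 85 · (-66) = 1.

gcd(181, 85) = 1; s = 31, t = -66 (check: 181·31 + 85·(-66) = 1).


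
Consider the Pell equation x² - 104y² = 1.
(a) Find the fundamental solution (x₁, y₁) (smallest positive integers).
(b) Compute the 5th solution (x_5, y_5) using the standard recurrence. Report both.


Step 1: Find the fundamental solution (x₁, y₁) of x² - 104y² = 1.
  Expand √104 as a continued fraction. a₀ = ⌊√104⌋ = 10; iterate m_{k+1} = d_k·a_k − m_k, d_{k+1} = (104 − m_{k+1}²)/d_k, a_{k+1} = ⌊(a₀ + m_{k+1})/d_{k+1}⌋ (starting m₀ = 0, d₀ = 1), with convergents p_k = a_k·p_{k-1} + p_{k-2}, q_k = a_k·q_{k-1} + q_{k-2} (p₋₁ = 1, q₋₁ = 0):
  k = 0: a₀ = 10; p₀/q₀ = 10/1; p₀² − 104·q₀² = 100 − 104 = -4.
  k = 1: m = 10, d = 4, a = ⌊(10 + 10)/4⌋ = 5; p/q = (5·10 + 1)/(5·1 + 0) = 51/5; p² − 104·q² = 2601 − 2600 = 1.
  The first convergent with p² − 104·q² = 1 gives the fundamental solution (x₁, y₁) = (51, 5).
Step 2: Apply the recurrence (x_{n+1}, y_{n+1}) = (x₁x_n + 104y₁y_n, x₁y_n + y₁x_n) repeatedly.
  From (x_1, y_1) = (51, 5): x_2 = 51·51 + 104·5·5 = 5201; y_2 = 51·5 + 5·51 = 510.
  From (x_2, y_2) = (5201, 510): x_3 = 51·5201 + 104·5·510 = 530451; y_3 = 51·510 + 5·5201 = 52015.
  From (x_3, y_3) = (530451, 52015): x_4 = 51·530451 + 104·5·52015 = 54100801; y_4 = 51·52015 + 5·530451 = 5305020.
  From (x_4, y_4) = (54100801, 5305020): x_5 = 51·54100801 + 104·5·5305020 = 5517751251; y_5 = 51·5305020 + 5·54100801 = 541060025.
Step 3: Verify x_5² - 104·y_5² = 30445578867912065001 - 30445578867912065000 = 1 (should be 1). ✓

(x_1, y_1) = (51, 5); (x_5, y_5) = (5517751251, 541060025).


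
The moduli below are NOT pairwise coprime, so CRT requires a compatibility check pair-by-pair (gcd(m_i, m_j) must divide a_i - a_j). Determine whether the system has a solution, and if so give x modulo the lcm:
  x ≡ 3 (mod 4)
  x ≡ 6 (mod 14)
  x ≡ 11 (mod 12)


Moduli 4, 14, 12 are not pairwise coprime, so CRT works modulo lcm(m_i) when all pairwise compatibility conditions hold.
Pairwise compatibility: gcd(m_i, m_j) must divide a_i - a_j for every pair.
Merge one congruence at a time:
  Start: x ≡ 3 (mod 4).
  Combine with x ≡ 6 (mod 14): gcd(4, 14) = 2, and 6 - 3 = 3 is NOT divisible by 2.
    ⇒ system is inconsistent (no integer solution).

No solution (the system is inconsistent).


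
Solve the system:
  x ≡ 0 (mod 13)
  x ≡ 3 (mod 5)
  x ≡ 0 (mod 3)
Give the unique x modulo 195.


Moduli 13, 5, 3 are pairwise coprime; by CRT there is a unique solution modulo M = 13 · 5 · 3 = 195.
Solve pairwise, accumulating the modulus:
  Start with x ≡ 0 (mod 13).
  Combine with x ≡ 3 (mod 5): since gcd(13, 5) = 1, we get a unique residue mod 65.
    Write x = 0 + 13·t and substitute into x ≡ 3 (mod 5): 13·t ≡ 3 − 0 = 3 (mod 5).
    Reduce coefficients mod 5: 3·t ≡ 3 (mod 5).
    The inverse of 3 mod 5 is 2 (since 3·2 = 6 = 1·5 + 1), so t ≡ 2·3 = 6 ≡ 1 (mod 5).
    Then x = 0 + 13·1 = 13, valid modulo lcm(13, 5) = 65: x ≡ 13 (mod 65).
  Combine with x ≡ 0 (mod 3): since gcd(65, 3) = 1, we get a unique residue mod 195.
    Write x = 13 + 65·t and substitute into x ≡ 0 (mod 3): 65·t ≡ 0 − 13 = -13 (mod 3).
    Reduce coefficients mod 3: 2·t ≡ 2 (mod 3).
    The inverse of 2 mod 3 is 2 (since 2·2 = 4 = 1·3 + 1), so t ≡ 2·2 = 4 ≡ 1 (mod 3).
    Then x = 13 + 65·1 = 78, valid modulo lcm(65, 3) = 195: x ≡ 78 (mod 195).
Verify: 78 mod 13 = 0 ✓, 78 mod 5 = 3 ✓, 78 mod 3 = 0 ✓.

x ≡ 78 (mod 195).


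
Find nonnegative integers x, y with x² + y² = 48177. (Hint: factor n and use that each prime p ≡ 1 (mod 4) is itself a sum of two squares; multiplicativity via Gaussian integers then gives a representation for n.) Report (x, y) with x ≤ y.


Step 1: Factor n = 48177 = 3^2 · 53 · 101.
Step 2: Check the mod-4 condition on each prime factor: 3 ≡ 3 (mod 4), exponent 2 (must be even); 53 ≡ 1 (mod 4), exponent 1; 101 ≡ 1 (mod 4), exponent 1.
All primes ≡ 3 (mod 4) appear to even exponent (or don't appear), so by the two-squares theorem n IS expressible as a sum of two squares.
Step 3: Build a representation. Group n = k² · m with k = 3 and m = 53 · 101 = 5353 (a product of primes ≡ 1 (mod 4)); a representation of m scales to one of n via (k·x)² + (k·y)² = k²(x² + y²). Each prime p ≡ 1 (mod 4) is itself a sum of two squares; find a² by testing p − a² for a perfect square:
  53: 53 − 1² = 52, 53 − 2² = 49 = 7² ⇒ 53 = 2² + 7².
  101: 101 − 1² = 100 = 10² ⇒ 101 = 1² + 10².
  Combine using the Brahmagupta–Fibonacci identity (a² + b²)(c² + d²) = (ac − bd)² + (ad + bc)² = (ac + bd)² + (ad − bc)²:
  53 · 101 = 5353: from (2² + 7²)(1² + 10²), take (2·1 − 7·10, 2·10 + 7·1) = (2 − 70, 20 + 7) = (-68, 27); dropping signs (only squares matter) gives (68, 27); check 68² + 27² = 4624 + 729 = 5353 ✓.
  Scale by k = 3: (3·68, 3·27) = (204, 81).
Step 4: Order so x ≤ y and verify: 81² + 204² = 6561 + 41616 = 48177 = n. ✓

n = 48177 = 81² + 204² (one valid representation with x ≤ y).


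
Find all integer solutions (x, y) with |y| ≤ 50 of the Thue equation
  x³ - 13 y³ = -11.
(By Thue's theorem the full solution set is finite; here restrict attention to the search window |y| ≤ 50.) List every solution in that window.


The equation is x³ - 13y³ = -11. For fixed y, x³ = 13·y³ − 11, so a solution requires the RHS to be a perfect cube.
Strategy: iterate y from -50 to 50, compute RHS = 13·y³ − 11, and check whether it is a (positive or negative) perfect cube.
Check small values of y:
  y = 0: RHS = -11 is not a perfect cube.
  y = 1: RHS = 2 is not a perfect cube.
  y = -1: RHS = -24 is not a perfect cube.
  y = 2: RHS = 93 is not a perfect cube.
  y = -2: RHS = -115 is not a perfect cube.
  y = 3: RHS = 340 is not a perfect cube.
  y = -3: RHS = -362 is not a perfect cube.
Continuing the search up to |y| = 50 finds no solutions either.
No (x, y) in the scanned range satisfies the equation.

No integer solutions with |y| ≤ 50.


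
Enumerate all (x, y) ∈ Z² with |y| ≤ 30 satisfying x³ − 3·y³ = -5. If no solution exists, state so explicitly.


The equation is x³ - 3y³ = -5. For fixed y, x³ = 3·y³ − 5, so a solution requires the RHS to be a perfect cube.
Strategy: iterate y from -30 to 30, compute RHS = 3·y³ − 5, and check whether it is a (positive or negative) perfect cube.
Check small values of y:
  y = 0: RHS = -5 is not a perfect cube.
  y = 1: RHS = -2 is not a perfect cube.
  y = -1: RHS = -8 = (-2)³ ⇒ x = -2 works.
  y = 2: RHS = 19 is not a perfect cube.
  y = -2: RHS = -29 is not a perfect cube.
  y = 3: RHS = 76 is not a perfect cube.
  y = -3: RHS = -86 is not a perfect cube.
Continuing the search up to |y| = 30 finds no further solutions beyond those listed.
Collected solutions: (-2, -1).

Solutions (with |y| ≤ 30): (-2, -1).


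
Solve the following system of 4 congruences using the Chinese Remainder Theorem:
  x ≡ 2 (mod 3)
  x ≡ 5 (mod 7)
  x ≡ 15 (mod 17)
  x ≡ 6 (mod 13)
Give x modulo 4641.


Product of moduli M = 3 · 7 · 17 · 13 = 4641.
Merge one congruence at a time:
  Start: x ≡ 2 (mod 3).
  Combine with x ≡ 5 (mod 7); new modulus lcm = 21.
    Write x = 2 + 3·t and substitute into x ≡ 5 (mod 7): 3·t ≡ 5 − 2 = 3 (mod 7).
    The inverse of 3 mod 7 is 5 (since 3·5 = 15 = 2·7 + 1), so t ≡ 5·3 = 15 ≡ 1 (mod 7).
    Then x = 2 + 3·1 = 5, valid modulo lcm(3, 7) = 21: x ≡ 5 (mod 21).
  Combine with x ≡ 15 (mod 17); new modulus lcm = 357.
    Write x = 5 + 21·t and substitute into x ≡ 15 (mod 17): 21·t ≡ 15 − 5 = 10 (mod 17).
    Reduce coefficients mod 17: 4·t ≡ 10 (mod 17).
    The inverse of 4 mod 17 is 13 (since 4·13 = 52 = 3·17 + 1), so t ≡ 13·10 = 130 ≡ 11 (mod 17).
    Then x = 5 + 21·11 = 236, valid modulo lcm(21, 17) = 357: x ≡ 236 (mod 357).
  Combine with x ≡ 6 (mod 13); new modulus lcm = 4641.
    Write x = 236 + 357·t and substitute into x ≡ 6 (mod 13): 357·t ≡ 6 − 236 = -230 (mod 13).
    Reduce coefficients mod 13: 6·t ≡ 4 (mod 13).
    The inverse of 6 mod 13 is 11 (since 6·11 = 66 = 5·13 + 1), so t ≡ 11·4 = 44 ≡ 5 (mod 13).
    Then x = 236 + 357·5 = 2021, valid modulo lcm(357, 13) = 4641: x ≡ 2021 (mod 4641).
Verify against each original: 2021 mod 3 = 2, 2021 mod 7 = 5, 2021 mod 17 = 15, 2021 mod 13 = 6.

x ≡ 2021 (mod 4641).


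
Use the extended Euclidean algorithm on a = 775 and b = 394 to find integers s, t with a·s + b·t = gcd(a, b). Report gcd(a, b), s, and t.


Euclidean algorithm on (775, 394) — divide until remainder is 0:
  775 = 1 · 394 + 381
  394 = 1 · 381 + 13
  381 = 29 · 13 + 4
  13 = 3 · 4 + 1
  4 = 4 · 1 + 0
gcd(775, 394) = 1.
Track Bezout coefficients alongside the remainders: start with r₀ = 775 = a·1 + b·0 (s = 1, t = 0) and r₁ = 394 = a·0 + b·1 (s = 0, t = 1); each new remainder r_{k+1} = r_{k-1} − q_k·r_k inherits s_{k+1} = s_{k-1} − q_k·s_k, t_{k+1} = t_{k-1} − q_k·t_k, so r_k = a·s_k + b·t_k at every step:
  q = 1: r = 381, s = 1 − 1·0 = 1, t = 0 − 1·1 = -1  (check: 775·1 + 394·(-1) = 381)
  q = 1: r = 13, s = 0 − 1·1 = -1, t = 1 − 1·(-1) = 2  (check: 775·(-1) + 394·2 = 13)
  q = 29: r = 4, s = 1 − 29·(-1) = 30, t = -1 − 29·2 = -59  (check: 775·30 + 394·(-59) = 4)
  q = 3: r = 1, s = -1 − 3·30 = -91, t = 2 − 3·(-59) = 179  (check: 775·(-91) + 394·179 = 1)
The row with r = 1 (the gcd) gives the Bezout coefficients s = -91, t = 179.
Result: 775 · (-91) + 394 · (179) = 1.

gcd(775, 394) = 1; s = -91, t = 179 (check: 775·(-91) + 394·179 = 1).


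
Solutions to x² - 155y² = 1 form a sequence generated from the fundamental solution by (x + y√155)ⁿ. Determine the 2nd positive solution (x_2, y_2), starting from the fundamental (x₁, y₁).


Step 1: Find the fundamental solution (x₁, y₁) of x² - 155y² = 1.
  Expand √155 as a continued fraction. a₀ = ⌊√155⌋ = 12; iterate m_{k+1} = d_k·a_k − m_k, d_{k+1} = (155 − m_{k+1}²)/d_k, a_{k+1} = ⌊(a₀ + m_{k+1})/d_{k+1}⌋ (starting m₀ = 0, d₀ = 1), with convergents p_k = a_k·p_{k-1} + p_{k-2}, q_k = a_k·q_{k-1} + q_{k-2} (p₋₁ = 1, q₋₁ = 0):
  k = 0: a₀ = 12; p₀/q₀ = 12/1; p₀² − 155·q₀² = 144 − 155 = -11.
  k = 1: m = 12, d = 11, a = ⌊(12 + 12)/11⌋ = 2; p/q = (2·12 + 1)/(2·1 + 0) = 25/2; p² − 155·q² = 625 − 620 = 5.
  k = 2: m = 10, d = 5, a = ⌊(12 + 10)/5⌋ = 4; p/q = (4·25 + 12)/(4·2 + 1) = 112/9; p² − 155·q² = 12544 − 12555 = -11.
  k = 3: m = 10, d = 11, a = ⌊(12 + 10)/11⌋ = 2; p/q = (2·112 + 25)/(2·9 + 2) = 249/20; p² − 155·q² = 62001 − 62000 = 1.
  The first convergent with p² − 155·q² = 1 gives the fundamental solution (x₁, y₁) = (249, 20).
Step 2: Apply the recurrence (x_{n+1}, y_{n+1}) = (x₁x_n + 155y₁y_n, x₁y_n + y₁x_n) repeatedly.
  From (x_1, y_1) = (249, 20): x_2 = 249·249 + 155·20·20 = 124001; y_2 = 249·20 + 20·249 = 9960.
Step 3: Verify x_2² - 155·y_2² = 15376248001 - 15376248000 = 1 (should be 1). ✓

(x_1, y_1) = (249, 20); (x_2, y_2) = (124001, 9960).


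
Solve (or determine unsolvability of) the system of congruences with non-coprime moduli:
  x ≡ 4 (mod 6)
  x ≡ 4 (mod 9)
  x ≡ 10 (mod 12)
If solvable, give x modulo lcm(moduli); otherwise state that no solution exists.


Moduli 6, 9, 12 are not pairwise coprime, so CRT works modulo lcm(m_i) when all pairwise compatibility conditions hold.
Pairwise compatibility: gcd(m_i, m_j) must divide a_i - a_j for every pair.
Merge one congruence at a time:
  Start: x ≡ 4 (mod 6).
  Combine with x ≡ 4 (mod 9): gcd(6, 9) = 3; 4 - 4 = 0, which IS divisible by 3, so compatible.
    Write x = 4 + 6·t and substitute into x ≡ 4 (mod 9): 6·t ≡ 4 − 4 = 0 (mod 9).
    Divide the congruence (and modulus) by g = 3: 2·t ≡ 0 (mod 3).
    The inverse of 2 mod 3 is 2 (since 2·2 = 4 = 1·3 + 1), so t ≡ 2·0 = 0 ≡ 0 (mod 3).
    Then x = 4 + 6·0 = 4, valid modulo lcm(6, 9) = 18: x ≡ 4 (mod 18).
  Combine with x ≡ 10 (mod 12): gcd(18, 12) = 6; 10 - 4 = 6, which IS divisible by 6, so compatible.
    Write x = 4 + 18·t and substitute into x ≡ 10 (mod 12): 18·t ≡ 10 − 4 = 6 (mod 12).
    Divide the congruence (and modulus) by g = 6: 3·t ≡ 1 (mod 2).
    Reduce coefficients mod 2: 1·t ≡ 1 (mod 2).
    So t ≡ 1 (mod 2).
    Then x = 4 + 18·1 = 22, valid modulo lcm(18, 12) = 36: x ≡ 22 (mod 36).
Verify: 22 mod 6 = 4, 22 mod 9 = 4, 22 mod 12 = 10.

x ≡ 22 (mod 36).
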